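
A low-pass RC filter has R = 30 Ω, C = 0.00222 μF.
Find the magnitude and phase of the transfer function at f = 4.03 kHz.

Step 1 — Angular frequency: ω = 2π·4030 = 2.532e+04 rad/s.
Step 2 — Transfer function: H(jω) = 1/(1 + jωRC).
Step 3 — Denominator: 1 + jωRC = 1 + j·2.532e+04·30·2.22e-09 = 1 + j0.001686.
Step 4 — H = 1 - j0.001686.
Step 5 — Magnitude: |H| = 1 (-0.0 dB); phase: φ = -0.1°.

|H| = 1 (-0.0 dB), φ = -0.1°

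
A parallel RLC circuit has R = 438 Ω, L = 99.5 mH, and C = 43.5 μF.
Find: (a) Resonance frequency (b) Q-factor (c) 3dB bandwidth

Step 1 — Resonance: ω₀ = 1/√(LC) = 1/√(0.0995·4.35e-05) = 480.7 rad/s.
Step 2 — f₀ = ω₀/(2π) = 76.5 Hz.
Step 3 — Parallel Q: Q = R/(ω₀L) = 438/(480.7·0.0995) = 9.158.
Step 4 — Bandwidth: Δω = ω₀/Q = 52.49 rad/s; BW = Δω/(2π) = 8.353 Hz.

(a) f₀ = 76.5 Hz  (b) Q = 9.158  (c) BW = 8.353 Hz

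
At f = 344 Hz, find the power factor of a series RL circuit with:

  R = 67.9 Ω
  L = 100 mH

Step 1 — Angular frequency: ω = 2π·f = 2π·344 = 2161 rad/s.
Step 2 — Component impedances:
  R: Z = R = 67.9 Ω
  L: Z = jωL = j·2161·0.1 = 0 + j216.1 Ω
Step 3 — Series combination: Z_total = R + L = 67.9 + j216.1 Ω = 226.6∠72.6° Ω.
Step 4 — Power factor: PF = cos(φ) = Re(Z)/|Z| = 67.9/226.56 = 0.2997.
Step 5 — Type: Im(Z) = 216.1 ⇒ lagging (phase φ = 72.6°).

PF = 0.2997 (lagging, φ = 72.6°)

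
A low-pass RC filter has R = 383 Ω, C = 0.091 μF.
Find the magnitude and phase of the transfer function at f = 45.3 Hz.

Step 1 — Angular frequency: ω = 2π·45.3 = 284.6 rad/s.
Step 2 — Transfer function: H(jω) = 1/(1 + jωRC).
Step 3 — Denominator: 1 + jωRC = 1 + j·284.6·383·9.1e-08 = 1 + j0.00992.
Step 4 — H = 0.9999 - j0.009919.
Step 5 — Magnitude: |H| = 1 (-0.0 dB); phase: φ = -0.6°.

|H| = 1 (-0.0 dB), φ = -0.6°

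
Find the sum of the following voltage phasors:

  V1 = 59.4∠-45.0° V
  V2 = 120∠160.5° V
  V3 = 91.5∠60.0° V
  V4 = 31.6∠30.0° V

Step 1 — Convert each phasor to rectangular form:
  V1 = 59.4·(cos(-45.0°) + j·sin(-45.0°)) = 42 - j42 V
  V2 = 120·(cos(160.5°) + j·sin(160.5°)) = -113.1 + j40.06 V
  V3 = 91.5·(cos(60.0°) + j·sin(60.0°)) = 45.75 + j79.24 V
  V4 = 31.6·(cos(30.0°) + j·sin(30.0°)) = 27.37 + j15.8 V
Step 2 — Sum components: V_total = 2.002 + j93.1 V.
Step 3 — Convert to polar: |V_total| = 93.12 V, ∠V_total = 88.8°.

V_total = 93.12∠88.8° V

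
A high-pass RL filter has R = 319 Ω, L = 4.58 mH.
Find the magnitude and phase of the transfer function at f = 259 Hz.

Step 1 — Angular frequency: ω = 2π·259 = 1627 rad/s.
Step 2 — Transfer function: H(jω) = jωL/(R + jωL).
Step 3 — Numerator jωL = j·7.453; denominator R + jωL = 319 + j7.453.
Step 4 — H = 0.0005456 + j0.02335.
Step 5 — Magnitude: |H| = 0.02336 (-32.6 dB); phase: φ = 88.7°.

|H| = 0.02336 (-32.6 dB), φ = 88.7°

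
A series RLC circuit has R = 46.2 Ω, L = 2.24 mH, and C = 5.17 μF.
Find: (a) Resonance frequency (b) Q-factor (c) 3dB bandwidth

Step 1 — Resonance condition Im(Z)=0 gives ω₀ = 1/√(LC).
Step 2 — ω₀ = 1/√(0.00224·5.17e-06) = 9292 rad/s.
Step 3 — f₀ = ω₀/(2π) = 1479 Hz.
Step 4 — Series Q: Q = ω₀L/R = 9292·0.00224/46.2 = 0.4505.
Step 5 — 3dB bandwidth: Δω = ω₀/Q = 2.063e+04 rad/s; BW = Δω/(2π) = 3283 Hz.

(a) f₀ = 1479 Hz  (b) Q = 0.4505  (c) BW = 3283 Hz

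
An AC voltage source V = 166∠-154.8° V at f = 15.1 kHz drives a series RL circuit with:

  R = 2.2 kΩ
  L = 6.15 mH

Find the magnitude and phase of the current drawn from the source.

Step 1 — Angular frequency: ω = 2π·f = 2π·1.51e+04 = 9.488e+04 rad/s.
Step 2 — Component impedances:
  R: Z = R = 2200 Ω
  L: Z = jωL = j·9.488e+04·0.00615 = 0 + j583.5 Ω
Step 3 — Series combination: Z_total = R + L = 2200 + j583.5 Ω = 2276∠14.9° Ω.
Step 4 — Source phasor: V = 166∠-154.8° V = -150.2 - j70.68 V.
Step 5 — Ohm's law: I = V / Z_total = (-150.2 - j70.68) / (2200 + j583.5) = -0.07175 - j0.0131 A.
Step 6 — Convert to polar: |I| = 0.07293 A, ∠I = -169.7°.

I = 0.07293∠-169.7° A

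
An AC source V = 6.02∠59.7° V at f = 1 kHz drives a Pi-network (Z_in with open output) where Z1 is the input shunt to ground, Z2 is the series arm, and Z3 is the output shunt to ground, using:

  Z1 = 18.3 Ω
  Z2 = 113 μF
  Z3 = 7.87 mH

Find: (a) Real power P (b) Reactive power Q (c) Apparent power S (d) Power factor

Step 1 — Angular frequency: ω = 2π·f = 2π·1000 = 6283 rad/s.
Step 2 — Component impedances:
  Z1: Z = R = 18.3 Ω
  Z2: Z = 1/(jωC) = -j/(ω·C) = 0 - j1.408 Ω
  Z3: Z = jωL = j·6283·0.00787 = 0 + j49.45 Ω
Step 3 — With open output, the series arm Z2 and the output shunt Z3 appear in series to ground: Z2 + Z3 = 0 + j48.04 Ω.
Step 4 — Parallel with input shunt Z1: Z_in = Z1 || (Z2 + Z3) = 15.98 + j6.088 Ω = 17.1∠20.9° Ω.
Step 5 — Source phasor: V = 6.02∠59.7° V = 3.037 + j5.198 V.
Step 6 — Current: I = V / Z = 0.2742 + j0.2208 A = 0.352∠38.8° A.
Step 7 — Complex power: S = V·I* = 1.98 + j0.7544 VA.
Step 8 — Real power: P = Re(S) = 1.98 W.
Step 9 — Reactive power: Q = Im(S) = 0.7544 VAR.
Step 10 — Apparent power: |S| = 2.119 VA.
Step 11 — Power factor: PF = P/|S| = 0.9345 (lagging).

(a) P = 1.98 W  (b) Q = 0.7544 VAR  (c) S = 2.119 VA  (d) PF = 0.9345 (lagging)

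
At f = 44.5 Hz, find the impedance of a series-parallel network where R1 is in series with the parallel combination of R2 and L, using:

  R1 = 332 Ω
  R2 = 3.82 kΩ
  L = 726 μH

Step 1 — Angular frequency: ω = 2π·f = 2π·44.5 = 279.6 rad/s.
Step 2 — Component impedances:
  R1: Z = R = 332 Ω
  R2: Z = R = 3820 Ω
  L: Z = jωL = j·279.6·0.000726 = 0 + j0.203 Ω
Step 3 — Parallel branch: R2 || L = 1/(1/R2 + 1/L) = 1.079e-05 + j0.203 Ω.
Step 4 — Series with R1: Z_total = R1 + (R2 || L) = 332 + j0.203 Ω = 332∠0.0° Ω.

Z = 332 + j0.203 Ω = 332∠0.0° Ω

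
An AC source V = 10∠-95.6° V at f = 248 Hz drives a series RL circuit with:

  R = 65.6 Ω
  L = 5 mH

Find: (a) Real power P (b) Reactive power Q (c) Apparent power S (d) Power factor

Step 1 — Angular frequency: ω = 2π·f = 2π·248 = 1558 rad/s.
Step 2 — Component impedances:
  R: Z = R = 65.6 Ω
  L: Z = jωL = j·1558·0.005 = 0 + j7.791 Ω
Step 3 — Series combination: Z_total = R + L = 65.6 + j7.791 Ω = 66.06∠6.8° Ω.
Step 4 — Source phasor: V = 10∠-95.6° V = -0.9758 - j9.952 V.
Step 5 — Current: I = V / Z = -0.03244 - j0.1479 A = 0.1514∠-102.4° A.
Step 6 — Complex power: S = V·I* = 1.503 + j0.1785 VA.
Step 7 — Real power: P = Re(S) = 1.503 W.
Step 8 — Reactive power: Q = Im(S) = 0.1785 VAR.
Step 9 — Apparent power: |S| = 1.514 VA.
Step 10 — Power factor: PF = P/|S| = 0.993 (lagging).

(a) P = 1.503 W  (b) Q = 0.1785 VAR  (c) S = 1.514 VA  (d) PF = 0.993 (lagging)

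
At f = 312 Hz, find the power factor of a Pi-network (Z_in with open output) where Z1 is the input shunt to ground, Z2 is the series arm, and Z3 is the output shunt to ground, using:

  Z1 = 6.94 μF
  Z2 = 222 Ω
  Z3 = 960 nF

Step 1 — Angular frequency: ω = 2π·f = 2π·312 = 1960 rad/s.
Step 2 — Component impedances:
  Z1: Z = 1/(jωC) = -j/(ω·C) = 0 - j73.5 Ω
  Z2: Z = R = 222 Ω
  Z3: Z = 1/(jωC) = -j/(ω·C) = 0 - j531.4 Ω
Step 3 — With open output, the series arm Z2 and the output shunt Z3 appear in series to ground: Z2 + Z3 = 222 - j531.4 Ω.
Step 4 — Parallel with input shunt Z1: Z_in = Z1 || (Z2 + Z3) = 2.889 - j65.63 Ω = 65.7∠-87.5° Ω.
Step 5 — Power factor: PF = cos(φ) = Re(Z)/|Z| = 2.8891/65.695 = 0.04398.
Step 6 — Type: Im(Z) = -65.63 ⇒ leading (phase φ = -87.5°).

PF = 0.04398 (leading, φ = -87.5°)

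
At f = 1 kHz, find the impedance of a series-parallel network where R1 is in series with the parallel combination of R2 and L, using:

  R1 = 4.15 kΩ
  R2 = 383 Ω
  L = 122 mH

Step 1 — Angular frequency: ω = 2π·f = 2π·1000 = 6283 rad/s.
Step 2 — Component impedances:
  R1: Z = R = 4150 Ω
  R2: Z = R = 383 Ω
  L: Z = jωL = j·6283·0.122 = 0 + j766.5 Ω
Step 3 — Parallel branch: R2 || L = 1/(1/R2 + 1/L) = 306.5 + j153.1 Ω.
Step 4 — Series with R1: Z_total = R1 + (R2 || L) = 4456 + j153.1 Ω = 4459∠2.0° Ω.

Z = 4456 + j153.1 Ω = 4459∠2.0° Ω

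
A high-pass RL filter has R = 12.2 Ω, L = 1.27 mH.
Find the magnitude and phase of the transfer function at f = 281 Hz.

Step 1 — Angular frequency: ω = 2π·281 = 1766 rad/s.
Step 2 — Transfer function: H(jω) = jωL/(R + jωL).
Step 3 — Numerator jωL = j·2.242; denominator R + jωL = 12.2 + j2.242.
Step 4 — H = 0.03268 + j0.1778.
Step 5 — Magnitude: |H| = 0.1808 (-14.9 dB); phase: φ = 79.6°.

|H| = 0.1808 (-14.9 dB), φ = 79.6°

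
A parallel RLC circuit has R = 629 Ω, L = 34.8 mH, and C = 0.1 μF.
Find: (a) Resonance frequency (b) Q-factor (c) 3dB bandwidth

Step 1 — Resonance: ω₀ = 1/√(LC) = 1/√(0.0348·1e-07) = 1.695e+04 rad/s.
Step 2 — f₀ = ω₀/(2π) = 2698 Hz.
Step 3 — Parallel Q: Q = R/(ω₀L) = 629/(1.695e+04·0.0348) = 1.066.
Step 4 — Bandwidth: Δω = ω₀/Q = 1.59e+04 rad/s; BW = Δω/(2π) = 2530 Hz.

(a) f₀ = 2698 Hz  (b) Q = 1.066  (c) BW = 2530 Hz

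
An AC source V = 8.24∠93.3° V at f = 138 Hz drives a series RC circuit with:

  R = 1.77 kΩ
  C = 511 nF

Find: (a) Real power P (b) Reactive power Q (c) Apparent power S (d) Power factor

Step 1 — Angular frequency: ω = 2π·f = 2π·138 = 867.1 rad/s.
Step 2 — Component impedances:
  R: Z = R = 1770 Ω
  C: Z = 1/(jωC) = -j/(ω·C) = 0 - j2257 Ω
Step 3 — Series combination: Z_total = R + C = 1770 - j2257 Ω = 2868∠-51.9° Ω.
Step 4 — Source phasor: V = 8.24∠93.3° V = -0.4743 + j8.226 V.
Step 5 — Current: I = V / Z = -0.002359 + j0.00164 A = 0.002873∠145.2° A.
Step 6 — Complex power: S = V·I* = 0.01461 - j0.01863 VA.
Step 7 — Real power: P = Re(S) = 0.01461 W.
Step 8 — Reactive power: Q = Im(S) = -0.01863 VAR.
Step 9 — Apparent power: |S| = 0.02367 VA.
Step 10 — Power factor: PF = P/|S| = 0.6171 (leading).

(a) P = 0.01461 W  (b) Q = -0.01863 VAR  (c) S = 0.02367 VA  (d) PF = 0.6171 (leading)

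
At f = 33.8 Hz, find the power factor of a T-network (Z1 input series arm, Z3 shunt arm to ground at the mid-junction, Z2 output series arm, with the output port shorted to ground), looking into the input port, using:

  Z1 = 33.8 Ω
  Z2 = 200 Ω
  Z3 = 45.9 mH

Step 1 — Angular frequency: ω = 2π·f = 2π·33.8 = 212.4 rad/s.
Step 2 — Component impedances:
  Z1: Z = R = 33.8 Ω
  Z2: Z = R = 200 Ω
  Z3: Z = jωL = j·212.4·0.0459 = 0 + j9.748 Ω
Step 3 — With the output port shorted to ground, the output series arm Z2 runs from the junction to ground; the shunt arm Z3 also runs from the junction to ground. They appear in parallel: Z3 || Z2 = 0.474 + j9.725 Ω.
Step 4 — Series with input arm Z1: Z_in = Z1 + (Z3 || Z2) = 34.27 + j9.725 Ω = 35.63∠15.8° Ω.
Step 5 — Power factor: PF = cos(φ) = Re(Z)/|Z| = 34.274/35.627 = 0.962.
Step 6 — Type: Im(Z) = 9.725 ⇒ lagging (phase φ = 15.8°).

PF = 0.962 (lagging, φ = 15.8°)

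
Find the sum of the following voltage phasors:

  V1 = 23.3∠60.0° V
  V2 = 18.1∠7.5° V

Step 1 — Convert each phasor to rectangular form:
  V1 = 23.3·(cos(60.0°) + j·sin(60.0°)) = 11.65 + j20.18 V
  V2 = 18.1·(cos(7.5°) + j·sin(7.5°)) = 17.95 + j2.363 V
Step 2 — Sum components: V_total = 29.6 + j22.54 V.
Step 3 — Convert to polar: |V_total| = 37.2 V, ∠V_total = 37.3°.

V_total = 37.2∠37.3° V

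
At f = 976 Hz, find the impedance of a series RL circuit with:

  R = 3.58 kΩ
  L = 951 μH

Step 1 — Angular frequency: ω = 2π·f = 2π·976 = 6132 rad/s.
Step 2 — Component impedances:
  R: Z = R = 3580 Ω
  L: Z = jωL = j·6132·0.000951 = 0 + j5.832 Ω
Step 3 — Series combination: Z_total = R + L = 3580 + j5.832 Ω = 3580∠0.1° Ω.

Z = 3580 + j5.832 Ω = 3580∠0.1° Ω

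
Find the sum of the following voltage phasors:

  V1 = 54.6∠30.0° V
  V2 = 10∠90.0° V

Step 1 — Convert each phasor to rectangular form:
  V1 = 54.6·(cos(30.0°) + j·sin(30.0°)) = 47.28 + j27.3 V
  V2 = 10·(cos(90.0°) + j·sin(90.0°)) = 0 + j10 V
Step 2 — Sum components: V_total = 47.28 + j37.3 V.
Step 3 — Convert to polar: |V_total| = 60.23 V, ∠V_total = 38.3°.

V_total = 60.23∠38.3° V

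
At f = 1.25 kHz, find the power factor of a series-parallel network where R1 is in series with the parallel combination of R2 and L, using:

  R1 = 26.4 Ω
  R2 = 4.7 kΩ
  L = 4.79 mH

Step 1 — Angular frequency: ω = 2π·f = 2π·1250 = 7854 rad/s.
Step 2 — Component impedances:
  R1: Z = R = 26.4 Ω
  R2: Z = R = 4700 Ω
  L: Z = jωL = j·7854·0.00479 = 0 + j37.62 Ω
Step 3 — Parallel branch: R2 || L = 1/(1/R2 + 1/L) = 0.3011 + j37.62 Ω.
Step 4 — Series with R1: Z_total = R1 + (R2 || L) = 26.7 + j37.62 Ω = 46.13∠54.6° Ω.
Step 5 — Power factor: PF = cos(φ) = Re(Z)/|Z| = 26.7/46.13 = 0.5788.
Step 6 — Type: Im(Z) = 37.62 ⇒ lagging (phase φ = 54.6°).

PF = 0.5788 (lagging, φ = 54.6°)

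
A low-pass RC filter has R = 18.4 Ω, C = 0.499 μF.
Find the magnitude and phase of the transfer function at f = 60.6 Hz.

Step 1 — Angular frequency: ω = 2π·60.6 = 380.8 rad/s.
Step 2 — Transfer function: H(jω) = 1/(1 + jωRC).
Step 3 — Denominator: 1 + jωRC = 1 + j·380.8·18.4·4.99e-07 = 1 + j0.003496.
Step 4 — H = 1 - j0.003496.
Step 5 — Magnitude: |H| = 1 (-0.0 dB); phase: φ = -0.2°.

|H| = 1 (-0.0 dB), φ = -0.2°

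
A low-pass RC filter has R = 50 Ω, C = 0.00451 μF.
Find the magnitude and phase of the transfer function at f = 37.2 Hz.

Step 1 — Angular frequency: ω = 2π·37.2 = 233.7 rad/s.
Step 2 — Transfer function: H(jω) = 1/(1 + jωRC).
Step 3 — Denominator: 1 + jωRC = 1 + j·233.7·50·4.51e-09 = 1 + j5.271e-05.
Step 4 — H = 1 - j5.271e-05.
Step 5 — Magnitude: |H| = 1 (-0.0 dB); phase: φ = -0.0°.

|H| = 1 (-0.0 dB), φ = -0.0°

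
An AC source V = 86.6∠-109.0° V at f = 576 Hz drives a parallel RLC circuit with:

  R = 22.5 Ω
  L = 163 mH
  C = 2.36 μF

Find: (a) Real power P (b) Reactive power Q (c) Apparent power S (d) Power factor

Step 1 — Angular frequency: ω = 2π·f = 2π·576 = 3619 rad/s.
Step 2 — Component impedances:
  R: Z = R = 22.5 Ω
  L: Z = jωL = j·3619·0.163 = 0 + j589.9 Ω
  C: Z = 1/(jωC) = -j/(ω·C) = 0 - j117.1 Ω
Step 3 — Parallel combination: 1/Z_total = 1/R + 1/L + 1/C; Z_total = 21.98 - j3.385 Ω = 22.24∠-8.8° Ω.
Step 4 — Source phasor: V = 86.6∠-109.0° V = -28.19 - j81.88 V.
Step 5 — Current: I = V / Z = -0.6925 - j3.832 A = 3.894∠-100.2° A.
Step 6 — Complex power: S = V·I* = 333.3 - j51.34 VA.
Step 7 — Real power: P = Re(S) = 333.3 W.
Step 8 — Reactive power: Q = Im(S) = -51.34 VAR.
Step 9 — Apparent power: |S| = 337.2 VA.
Step 10 — Power factor: PF = P/|S| = 0.9883 (leading).

(a) P = 333.3 W  (b) Q = -51.34 VAR  (c) S = 337.2 VA  (d) PF = 0.9883 (leading)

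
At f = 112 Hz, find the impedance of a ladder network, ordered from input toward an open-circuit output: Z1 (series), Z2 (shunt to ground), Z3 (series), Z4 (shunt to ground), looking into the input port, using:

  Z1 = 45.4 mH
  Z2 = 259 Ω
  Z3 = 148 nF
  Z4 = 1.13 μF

Step 1 — Angular frequency: ω = 2π·f = 2π·112 = 703.7 rad/s.
Step 2 — Component impedances:
  Z1: Z = jωL = j·703.7·0.0454 = 0 + j31.95 Ω
  Z2: Z = R = 259 Ω
  Z3: Z = 1/(jωC) = -j/(ω·C) = 0 - j9602 Ω
  Z4: Z = 1/(jωC) = -j/(ω·C) = 0 - j1258 Ω
Step 3 — Ladder network (open output): work backward from the far end, alternating series and parallel combinations. Z_in = 258.9 + j25.77 Ω = 260.1∠5.7° Ω.

Z = 258.9 + j25.77 Ω = 260.1∠5.7° Ω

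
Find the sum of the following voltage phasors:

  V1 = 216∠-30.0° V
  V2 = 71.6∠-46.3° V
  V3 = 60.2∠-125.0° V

Step 1 — Convert each phasor to rectangular form:
  V1 = 216·(cos(-30.0°) + j·sin(-30.0°)) = 187.1 - j108 V
  V2 = 71.6·(cos(-46.3°) + j·sin(-46.3°)) = 49.47 - j51.76 V
  V3 = 60.2·(cos(-125.0°) + j·sin(-125.0°)) = -34.53 - j49.31 V
Step 2 — Sum components: V_total = 202 - j209.1 V.
Step 3 — Convert to polar: |V_total| = 290.7 V, ∠V_total = -46.0°.

V_total = 290.7∠-46.0° V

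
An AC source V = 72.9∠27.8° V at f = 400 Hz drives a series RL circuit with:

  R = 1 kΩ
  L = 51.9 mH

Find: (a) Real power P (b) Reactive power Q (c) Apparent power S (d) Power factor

Step 1 — Angular frequency: ω = 2π·f = 2π·400 = 2513 rad/s.
Step 2 — Component impedances:
  R: Z = R = 1000 Ω
  L: Z = jωL = j·2513·0.0519 = 0 + j130.4 Ω
Step 3 — Series combination: Z_total = R + L = 1000 + j130.4 Ω = 1008∠7.4° Ω.
Step 4 — Source phasor: V = 72.9∠27.8° V = 64.49 + j34 V.
Step 5 — Current: I = V / Z = 0.06777 + j0.02516 A = 0.07229∠20.4° A.
Step 6 — Complex power: S = V·I* = 5.226 + j0.6816 VA.
Step 7 — Real power: P = Re(S) = 5.226 W.
Step 8 — Reactive power: Q = Im(S) = 0.6816 VAR.
Step 9 — Apparent power: |S| = 5.27 VA.
Step 10 — Power factor: PF = P/|S| = 0.9916 (lagging).

(a) P = 5.226 W  (b) Q = 0.6816 VAR  (c) S = 5.27 VA  (d) PF = 0.9916 (lagging)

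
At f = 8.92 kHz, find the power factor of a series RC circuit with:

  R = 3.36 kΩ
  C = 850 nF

Step 1 — Angular frequency: ω = 2π·f = 2π·8920 = 5.605e+04 rad/s.
Step 2 — Component impedances:
  R: Z = R = 3360 Ω
  C: Z = 1/(jωC) = -j/(ω·C) = 0 - j20.99 Ω
Step 3 — Series combination: Z_total = R + C = 3360 - j20.99 Ω = 3360∠-0.4° Ω.
Step 4 — Power factor: PF = cos(φ) = Re(Z)/|Z| = 3360/3360 = 1.
Step 5 — Type: Im(Z) = -20.99 ⇒ leading (phase φ = -0.4°).

PF = 1 (leading, φ = -0.4°)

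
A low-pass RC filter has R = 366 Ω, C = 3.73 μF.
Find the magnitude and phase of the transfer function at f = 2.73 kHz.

Step 1 — Angular frequency: ω = 2π·2730 = 1.715e+04 rad/s.
Step 2 — Transfer function: H(jω) = 1/(1 + jωRC).
Step 3 — Denominator: 1 + jωRC = 1 + j·1.715e+04·366·3.73e-06 = 1 + j23.42.
Step 4 — H = 0.00182 - j0.04263.
Step 5 — Magnitude: |H| = 0.04267 (-27.4 dB); phase: φ = -87.6°.

|H| = 0.04267 (-27.4 dB), φ = -87.6°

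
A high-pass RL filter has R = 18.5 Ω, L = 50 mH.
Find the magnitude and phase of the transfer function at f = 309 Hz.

Step 1 — Angular frequency: ω = 2π·309 = 1942 rad/s.
Step 2 — Transfer function: H(jω) = jωL/(R + jωL).
Step 3 — Numerator jωL = j·97.08; denominator R + jωL = 18.5 + j97.08.
Step 4 — H = 0.965 + j0.1839.
Step 5 — Magnitude: |H| = 0.9823 (-0.2 dB); phase: φ = 10.8°.

|H| = 0.9823 (-0.2 dB), φ = 10.8°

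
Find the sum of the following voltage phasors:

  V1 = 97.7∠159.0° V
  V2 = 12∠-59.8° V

Step 1 — Convert each phasor to rectangular form:
  V1 = 97.7·(cos(159.0°) + j·sin(159.0°)) = -91.21 + j35.01 V
  V2 = 12·(cos(-59.8°) + j·sin(-59.8°)) = 6.036 - j10.37 V
Step 2 — Sum components: V_total = -85.17 + j24.64 V.
Step 3 — Convert to polar: |V_total| = 88.67 V, ∠V_total = 163.9°.

V_total = 88.67∠163.9° V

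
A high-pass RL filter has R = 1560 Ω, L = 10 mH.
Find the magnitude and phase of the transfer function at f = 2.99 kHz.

Step 1 — Angular frequency: ω = 2π·2990 = 1.879e+04 rad/s.
Step 2 — Transfer function: H(jω) = jωL/(R + jωL).
Step 3 — Numerator jωL = j·187.9; denominator R + jωL = 1560 + j187.9.
Step 4 — H = 0.0143 + j0.1187.
Step 5 — Magnitude: |H| = 0.1196 (-18.4 dB); phase: φ = 83.1°.

|H| = 0.1196 (-18.4 dB), φ = 83.1°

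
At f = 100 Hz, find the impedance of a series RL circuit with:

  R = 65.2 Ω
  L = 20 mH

Step 1 — Angular frequency: ω = 2π·f = 2π·100 = 628.3 rad/s.
Step 2 — Component impedances:
  R: Z = R = 65.2 Ω
  L: Z = jωL = j·628.3·0.02 = 0 + j12.57 Ω
Step 3 — Series combination: Z_total = R + L = 65.2 + j12.57 Ω = 66.4∠10.9° Ω.

Z = 65.2 + j12.57 Ω = 66.4∠10.9° Ω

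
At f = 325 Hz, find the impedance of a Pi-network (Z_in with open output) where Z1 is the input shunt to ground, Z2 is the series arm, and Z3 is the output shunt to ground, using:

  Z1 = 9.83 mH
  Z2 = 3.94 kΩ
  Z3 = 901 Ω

Step 1 — Angular frequency: ω = 2π·f = 2π·325 = 2042 rad/s.
Step 2 — Component impedances:
  Z1: Z = jωL = j·2042·0.00983 = 0 + j20.07 Ω
  Z2: Z = R = 3940 Ω
  Z3: Z = R = 901 Ω
Step 3 — With open output, the series arm Z2 and the output shunt Z3 appear in series to ground: Z2 + Z3 = 4841 Ω.
Step 4 — Parallel with input shunt Z1: Z_in = Z1 || (Z2 + Z3) = 0.08323 + j20.07 Ω = 20.07∠89.8° Ω.

Z = 0.08323 + j20.07 Ω = 20.07∠89.8° Ω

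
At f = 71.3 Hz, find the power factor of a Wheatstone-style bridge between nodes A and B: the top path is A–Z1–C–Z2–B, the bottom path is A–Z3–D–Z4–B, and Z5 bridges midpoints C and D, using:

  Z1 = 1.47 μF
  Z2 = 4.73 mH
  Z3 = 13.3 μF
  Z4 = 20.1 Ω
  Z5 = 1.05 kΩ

Step 1 — Angular frequency: ω = 2π·f = 2π·71.3 = 448 rad/s.
Step 2 — Component impedances:
  Z1: Z = 1/(jωC) = -j/(ω·C) = 0 - j1518 Ω
  Z2: Z = jωL = j·448·0.00473 = 0 + j2.119 Ω
  Z3: Z = 1/(jωC) = -j/(ω·C) = 0 - j167.8 Ω
  Z4: Z = R = 20.1 Ω
  Z5: Z = R = 1050 Ω
Step 3 — Bridge requires nodal analysis (the Z5 bridge couples midpoints C and D, so the two paths cannot be reduced to a simple series/parallel combination). Setting node B to ground and injecting 1 A at node A, the 3-node admittance system at A, C, D solves to V_A = Z_AB = 15.98 - j151.3 Ω = 152.1∠-84.0° Ω.
Step 4 — Power factor: PF = cos(φ) = Re(Z)/|Z| = 15.98/152.1 = 0.1051.
Step 5 — Type: Im(Z) = -151.3 ⇒ leading (phase φ = -84.0°).

PF = 0.1051 (leading, φ = -84.0°)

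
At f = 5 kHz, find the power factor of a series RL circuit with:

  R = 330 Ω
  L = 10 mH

Step 1 — Angular frequency: ω = 2π·f = 2π·5000 = 3.142e+04 rad/s.
Step 2 — Component impedances:
  R: Z = R = 330 Ω
  L: Z = jωL = j·3.142e+04·0.01 = 0 + j314.2 Ω
Step 3 — Series combination: Z_total = R + L = 330 + j314.2 Ω = 455.6∠43.6° Ω.
Step 4 — Power factor: PF = cos(φ) = Re(Z)/|Z| = 330/455.6 = 0.7243.
Step 5 — Type: Im(Z) = 314.2 ⇒ lagging (phase φ = 43.6°).

PF = 0.7243 (lagging, φ = 43.6°)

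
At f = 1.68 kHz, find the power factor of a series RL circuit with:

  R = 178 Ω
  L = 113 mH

Step 1 — Angular frequency: ω = 2π·f = 2π·1680 = 1.056e+04 rad/s.
Step 2 — Component impedances:
  R: Z = R = 178 Ω
  L: Z = jωL = j·1.056e+04·0.113 = 0 + j1193 Ω
Step 3 — Series combination: Z_total = R + L = 178 + j1193 Ω = 1206∠81.5° Ω.
Step 4 — Power factor: PF = cos(φ) = Re(Z)/|Z| = 178/1206 = 0.1476.
Step 5 — Type: Im(Z) = 1193 ⇒ lagging (phase φ = 81.5°).

PF = 0.1476 (lagging, φ = 81.5°)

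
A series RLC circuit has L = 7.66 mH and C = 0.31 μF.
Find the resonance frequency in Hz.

Step 1 — Resonance condition Im(Z)=0 gives ω₀ = 1/√(LC).
Step 2 — ω₀ = 1/√(0.00766·3.1e-07) = 2.052e+04 rad/s.
Step 3 — f₀ = ω₀/(2π) = 3266 Hz.

f₀ = 3266 Hz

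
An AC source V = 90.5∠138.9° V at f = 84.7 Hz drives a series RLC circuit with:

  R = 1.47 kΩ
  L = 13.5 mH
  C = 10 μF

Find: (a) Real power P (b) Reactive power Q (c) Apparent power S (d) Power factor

Step 1 — Angular frequency: ω = 2π·f = 2π·84.7 = 532.2 rad/s.
Step 2 — Component impedances:
  R: Z = R = 1470 Ω
  L: Z = jωL = j·532.2·0.0135 = 0 + j7.185 Ω
  C: Z = 1/(jωC) = -j/(ω·C) = 0 - j187.9 Ω
Step 3 — Series combination: Z_total = R + L + C = 1470 - j180.7 Ω = 1481∠-7.0° Ω.
Step 4 — Source phasor: V = 90.5∠138.9° V = -68.2 + j59.49 V.
Step 5 — Current: I = V / Z = -0.0506 + j0.03425 A = 0.0611∠145.9° A.
Step 6 — Complex power: S = V·I* = 5.489 - j0.6748 VA.
Step 7 — Real power: P = Re(S) = 5.489 W.
Step 8 — Reactive power: Q = Im(S) = -0.6748 VAR.
Step 9 — Apparent power: |S| = 5.53 VA.
Step 10 — Power factor: PF = P/|S| = 0.9925 (leading).

(a) P = 5.489 W  (b) Q = -0.6748 VAR  (c) S = 5.53 VA  (d) PF = 0.9925 (leading)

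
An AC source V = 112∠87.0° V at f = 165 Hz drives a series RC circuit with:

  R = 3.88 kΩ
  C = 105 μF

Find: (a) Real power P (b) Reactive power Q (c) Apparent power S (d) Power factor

Step 1 — Angular frequency: ω = 2π·f = 2π·165 = 1037 rad/s.
Step 2 — Component impedances:
  R: Z = R = 3880 Ω
  C: Z = 1/(jωC) = -j/(ω·C) = 0 - j9.186 Ω
Step 3 — Series combination: Z_total = R + C = 3880 - j9.186 Ω = 3880∠-0.1° Ω.
Step 4 — Source phasor: V = 112∠87.0° V = 5.862 + j111.8 V.
Step 5 — Current: I = V / Z = 0.001442 + j0.02883 A = 0.02887∠87.1° A.
Step 6 — Complex power: S = V·I* = 3.233 - j0.007655 VA.
Step 7 — Real power: P = Re(S) = 3.233 W.
Step 8 — Reactive power: Q = Im(S) = -0.007655 VAR.
Step 9 — Apparent power: |S| = 3.233 VA.
Step 10 — Power factor: PF = P/|S| = 1 (leading).

(a) P = 3.233 W  (b) Q = -0.007655 VAR  (c) S = 3.233 VA  (d) PF = 1 (leading)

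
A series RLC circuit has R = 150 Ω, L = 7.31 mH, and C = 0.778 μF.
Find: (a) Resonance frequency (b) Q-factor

Step 1 — Resonance condition Im(Z)=0 gives ω₀ = 1/√(LC).
Step 2 — ω₀ = 1/√(0.00731·7.78e-07) = 1.326e+04 rad/s.
Step 3 — f₀ = ω₀/(2π) = 2110 Hz.
Step 4 — Series Q: Q = ω₀L/R = 1.326e+04·0.00731/150 = 0.6462.

(a) f₀ = 2110 Hz  (b) Q = 0.6462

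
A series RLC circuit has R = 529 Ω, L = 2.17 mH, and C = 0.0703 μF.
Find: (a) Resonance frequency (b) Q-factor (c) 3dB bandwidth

Step 1 — Resonance: ω₀ = 1/√(LC) = 1/√(0.00217·7.03e-08) = 8.096e+04 rad/s.
Step 2 — f₀ = ω₀/(2π) = 1.289e+04 Hz.
Step 3 — Series Q: Q = ω₀L/R = 8.096e+04·0.00217/529 = 0.3321.
Step 4 — Bandwidth: Δω = ω₀/Q = 2.438e+05 rad/s; BW = Δω/(2π) = 3.88e+04 Hz.

(a) f₀ = 1.289e+04 Hz  (b) Q = 0.3321  (c) BW = 3.88e+04 Hz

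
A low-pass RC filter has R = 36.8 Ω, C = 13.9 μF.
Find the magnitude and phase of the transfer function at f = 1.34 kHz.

Step 1 — Angular frequency: ω = 2π·1340 = 8419 rad/s.
Step 2 — Transfer function: H(jω) = 1/(1 + jωRC).
Step 3 — Denominator: 1 + jωRC = 1 + j·8419·36.8·1.39e-05 = 1 + j4.307.
Step 4 — H = 0.05116 - j0.2203.
Step 5 — Magnitude: |H| = 0.2262 (-12.9 dB); phase: φ = -76.9°.

|H| = 0.2262 (-12.9 dB), φ = -76.9°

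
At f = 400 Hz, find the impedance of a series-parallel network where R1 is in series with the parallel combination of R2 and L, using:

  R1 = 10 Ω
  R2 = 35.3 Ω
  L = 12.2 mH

Step 1 — Angular frequency: ω = 2π·f = 2π·400 = 2513 rad/s.
Step 2 — Component impedances:
  R1: Z = R = 10 Ω
  R2: Z = R = 35.3 Ω
  L: Z = jωL = j·2513·0.0122 = 0 + j30.66 Ω
Step 3 — Parallel branch: R2 || L = 1/(1/R2 + 1/L) = 15.18 + j17.48 Ω.
Step 4 — Series with R1: Z_total = R1 + (R2 || L) = 25.18 + j17.48 Ω = 30.65∠34.8° Ω.

Z = 25.18 + j17.48 Ω = 30.65∠34.8° Ω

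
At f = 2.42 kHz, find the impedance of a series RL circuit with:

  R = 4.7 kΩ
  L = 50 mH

Step 1 — Angular frequency: ω = 2π·f = 2π·2420 = 1.521e+04 rad/s.
Step 2 — Component impedances:
  R: Z = R = 4700 Ω
  L: Z = jωL = j·1.521e+04·0.05 = 0 + j760.3 Ω
Step 3 — Series combination: Z_total = R + L = 4700 + j760.3 Ω = 4761∠9.2° Ω.

Z = 4700 + j760.3 Ω = 4761∠9.2° Ω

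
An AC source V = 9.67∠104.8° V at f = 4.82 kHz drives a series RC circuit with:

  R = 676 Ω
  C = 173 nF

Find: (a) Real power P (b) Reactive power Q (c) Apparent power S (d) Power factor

Step 1 — Angular frequency: ω = 2π·f = 2π·4820 = 3.028e+04 rad/s.
Step 2 — Component impedances:
  R: Z = R = 676 Ω
  C: Z = 1/(jωC) = -j/(ω·C) = 0 - j190.9 Ω
Step 3 — Series combination: Z_total = R + C = 676 - j190.9 Ω = 702.4∠-15.8° Ω.
Step 4 — Source phasor: V = 9.67∠104.8° V = -2.47 + j9.349 V.
Step 5 — Current: I = V / Z = -0.007001 + j0.01185 A = 0.01377∠120.6° A.
Step 6 — Complex power: S = V·I* = 0.1281 - j0.03617 VA.
Step 7 — Real power: P = Re(S) = 0.1281 W.
Step 8 — Reactive power: Q = Im(S) = -0.03617 VAR.
Step 9 — Apparent power: |S| = 0.1331 VA.
Step 10 — Power factor: PF = P/|S| = 0.9624 (leading).

(a) P = 0.1281 W  (b) Q = -0.03617 VAR  (c) S = 0.1331 VA  (d) PF = 0.9624 (leading)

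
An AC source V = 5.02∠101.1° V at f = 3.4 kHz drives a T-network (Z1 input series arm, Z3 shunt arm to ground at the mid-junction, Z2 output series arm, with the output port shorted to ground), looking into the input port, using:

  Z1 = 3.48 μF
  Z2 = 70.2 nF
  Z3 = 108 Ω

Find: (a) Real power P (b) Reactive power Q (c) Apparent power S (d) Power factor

Step 1 — Angular frequency: ω = 2π·f = 2π·3400 = 2.136e+04 rad/s.
Step 2 — Component impedances:
  Z1: Z = 1/(jωC) = -j/(ω·C) = 0 - j13.45 Ω
  Z2: Z = 1/(jωC) = -j/(ω·C) = 0 - j666.8 Ω
  Z3: Z = R = 108 Ω
Step 3 — With the output port shorted to ground, the output series arm Z2 runs from the junction to ground; the shunt arm Z3 also runs from the junction to ground. They appear in parallel: Z3 || Z2 = 105.2 - j17.05 Ω.
Step 4 — Series with input arm Z1: Z_in = Z1 + (Z3 || Z2) = 105.2 - j30.5 Ω = 109.6∠-16.2° Ω.
Step 5 — Source phasor: V = 5.02∠101.1° V = -0.9665 + j4.926 V.
Step 6 — Current: I = V / Z = -0.02099 + j0.04073 A = 0.04582∠117.3° A.
Step 7 — Complex power: S = V·I* = 0.2209 - j0.06401 VA.
Step 8 — Real power: P = Re(S) = 0.2209 W.
Step 9 — Reactive power: Q = Im(S) = -0.06401 VAR.
Step 10 — Apparent power: |S| = 0.23 VA.
Step 11 — Power factor: PF = P/|S| = 0.9605 (leading).

(a) P = 0.2209 W  (b) Q = -0.06401 VAR  (c) S = 0.23 VA  (d) PF = 0.9605 (leading)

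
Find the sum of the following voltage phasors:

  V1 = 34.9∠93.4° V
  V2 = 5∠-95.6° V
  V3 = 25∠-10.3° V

Step 1 — Convert each phasor to rectangular form:
  V1 = 34.9·(cos(93.4°) + j·sin(93.4°)) = -2.07 + j34.84 V
  V2 = 5·(cos(-95.6°) + j·sin(-95.6°)) = -0.4879 - j4.976 V
  V3 = 25·(cos(-10.3°) + j·sin(-10.3°)) = 24.6 - j4.47 V
Step 2 — Sum components: V_total = 22.04 + j25.39 V.
Step 3 — Convert to polar: |V_total| = 33.62 V, ∠V_total = 49.0°.

V_total = 33.62∠49.0° V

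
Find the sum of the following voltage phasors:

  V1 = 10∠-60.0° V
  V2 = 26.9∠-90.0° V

Step 1 — Convert each phasor to rectangular form:
  V1 = 10·(cos(-60.0°) + j·sin(-60.0°)) = 5 - j8.66 V
  V2 = 26.9·(cos(-90.0°) + j·sin(-90.0°)) = 0 - j26.9 V
Step 2 — Sum components: V_total = 5 - j35.56 V.
Step 3 — Convert to polar: |V_total| = 35.91 V, ∠V_total = -82.0°.

V_total = 35.91∠-82.0° V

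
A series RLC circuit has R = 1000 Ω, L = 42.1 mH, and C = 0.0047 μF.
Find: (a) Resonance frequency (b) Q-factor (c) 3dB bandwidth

Step 1 — Resonance condition Im(Z)=0 gives ω₀ = 1/√(LC).
Step 2 — ω₀ = 1/√(0.0421·4.7e-09) = 7.109e+04 rad/s.
Step 3 — f₀ = ω₀/(2π) = 1.131e+04 Hz.
Step 4 — Series Q: Q = ω₀L/R = 7.109e+04·0.0421/1000 = 2.993.
Step 5 — 3dB bandwidth: Δω = ω₀/Q = 2.375e+04 rad/s; BW = Δω/(2π) = 3780 Hz.

(a) f₀ = 1.131e+04 Hz  (b) Q = 2.993  (c) BW = 3780 Hz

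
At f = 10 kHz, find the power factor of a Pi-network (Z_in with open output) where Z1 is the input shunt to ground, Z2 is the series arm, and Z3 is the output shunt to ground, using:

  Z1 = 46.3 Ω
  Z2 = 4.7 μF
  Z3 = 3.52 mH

Step 1 — Angular frequency: ω = 2π·f = 2π·1e+04 = 6.283e+04 rad/s.
Step 2 — Component impedances:
  Z1: Z = R = 46.3 Ω
  Z2: Z = 1/(jωC) = -j/(ω·C) = 0 - j3.386 Ω
  Z3: Z = jωL = j·6.283e+04·0.00352 = 0 + j221.2 Ω
Step 3 — With open output, the series arm Z2 and the output shunt Z3 appear in series to ground: Z2 + Z3 = 0 + j217.8 Ω.
Step 4 — Parallel with input shunt Z1: Z_in = Z1 || (Z2 + Z3) = 44.3 + j9.418 Ω = 45.29∠12.0° Ω.
Step 5 — Power factor: PF = cos(φ) = Re(Z)/|Z| = 44.3/45.29 = 0.9781.
Step 6 — Type: Im(Z) = 9.418 ⇒ lagging (phase φ = 12.0°).

PF = 0.9781 (lagging, φ = 12.0°)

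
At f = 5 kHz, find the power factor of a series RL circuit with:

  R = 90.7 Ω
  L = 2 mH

Step 1 — Angular frequency: ω = 2π·f = 2π·5000 = 3.142e+04 rad/s.
Step 2 — Component impedances:
  R: Z = R = 90.7 Ω
  L: Z = jωL = j·3.142e+04·0.002 = 0 + j62.83 Ω
Step 3 — Series combination: Z_total = R + L = 90.7 + j62.83 Ω = 110.3∠34.7° Ω.
Step 4 — Power factor: PF = cos(φ) = Re(Z)/|Z| = 90.7/110.34 = 0.822.
Step 5 — Type: Im(Z) = 62.83 ⇒ lagging (phase φ = 34.7°).

PF = 0.822 (lagging, φ = 34.7°)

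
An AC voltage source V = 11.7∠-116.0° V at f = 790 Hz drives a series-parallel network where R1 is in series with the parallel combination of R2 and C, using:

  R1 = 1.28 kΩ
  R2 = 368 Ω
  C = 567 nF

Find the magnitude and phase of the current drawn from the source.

Step 1 — Angular frequency: ω = 2π·f = 2π·790 = 4964 rad/s.
Step 2 — Component impedances:
  R1: Z = R = 1280 Ω
  R2: Z = R = 368 Ω
  C: Z = 1/(jωC) = -j/(ω·C) = 0 - j355.3 Ω
Step 3 — Parallel branch: R2 || C = 1/(1/R2 + 1/C) = 177.5 - j183.9 Ω.
Step 4 — Series with R1: Z_total = R1 + (R2 || C) = 1458 - j183.9 Ω = 1469∠-7.2° Ω.
Step 5 — Source phasor: V = 11.7∠-116.0° V = -5.129 - j10.52 V.
Step 6 — Ohm's law: I = V / Z_total = (-5.129 - j10.52) / (1458 - j183.9) = -0.002568 - j0.007539 A.
Step 7 — Convert to polar: |I| = 0.007964 A, ∠I = -108.8°.

I = 0.007964∠-108.8° A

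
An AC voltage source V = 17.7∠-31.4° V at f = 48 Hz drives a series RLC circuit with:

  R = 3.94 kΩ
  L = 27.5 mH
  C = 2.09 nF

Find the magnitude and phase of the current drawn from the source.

Step 1 — Angular frequency: ω = 2π·f = 2π·48 = 301.6 rad/s.
Step 2 — Component impedances:
  R: Z = R = 3940 Ω
  L: Z = jωL = j·301.6·0.0275 = 0 + j8.294 Ω
  C: Z = 1/(jωC) = -j/(ω·C) = 0 - j1.586e+06 Ω
Step 3 — Series combination: Z_total = R + L + C = 3940 - j1.586e+06 Ω = 1.586e+06∠-89.9° Ω.
Step 4 — Source phasor: V = 17.7∠-31.4° V = 15.11 - j9.222 V.
Step 5 — Ohm's law: I = V / Z_total = (15.11 - j9.222) / (3940 - j1.586e+06) = 5.836e-06 + j9.508e-06 A.
Step 6 — Convert to polar: |I| = 1.116e-05 A, ∠I = 58.5°.

I = 1.116e-05∠58.5° A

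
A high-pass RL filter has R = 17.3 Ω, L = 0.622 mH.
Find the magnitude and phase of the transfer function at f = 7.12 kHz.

Step 1 — Angular frequency: ω = 2π·7120 = 4.474e+04 rad/s.
Step 2 — Transfer function: H(jω) = jωL/(R + jωL).
Step 3 — Numerator jωL = j·27.83; denominator R + jωL = 17.3 + j27.83.
Step 4 — H = 0.7212 + j0.4484.
Step 5 — Magnitude: |H| = 0.8492 (-1.4 dB); phase: φ = 31.9°.

|H| = 0.8492 (-1.4 dB), φ = 31.9°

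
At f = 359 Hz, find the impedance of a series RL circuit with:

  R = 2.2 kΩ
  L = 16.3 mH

Step 1 — Angular frequency: ω = 2π·f = 2π·359 = 2256 rad/s.
Step 2 — Component impedances:
  R: Z = R = 2200 Ω
  L: Z = jωL = j·2256·0.0163 = 0 + j36.77 Ω
Step 3 — Series combination: Z_total = R + L = 2200 + j36.77 Ω = 2200∠1.0° Ω.

Z = 2200 + j36.77 Ω = 2200∠1.0° Ω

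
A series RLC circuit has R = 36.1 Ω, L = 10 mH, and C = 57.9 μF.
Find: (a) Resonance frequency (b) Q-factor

Step 1 — Resonance condition Im(Z)=0 gives ω₀ = 1/√(LC).
Step 2 — ω₀ = 1/√(0.01·5.79e-05) = 1314 rad/s.
Step 3 — f₀ = ω₀/(2π) = 209.2 Hz.
Step 4 — Series Q: Q = ω₀L/R = 1314·0.01/36.1 = 0.364.

(a) f₀ = 209.2 Hz  (b) Q = 0.364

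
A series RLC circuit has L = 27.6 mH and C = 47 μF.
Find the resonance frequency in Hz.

Step 1 — Resonance condition Im(Z)=0 gives ω₀ = 1/√(LC).
Step 2 — ω₀ = 1/√(0.0276·4.7e-05) = 878 rad/s.
Step 3 — f₀ = ω₀/(2π) = 139.7 Hz.

f₀ = 139.7 Hz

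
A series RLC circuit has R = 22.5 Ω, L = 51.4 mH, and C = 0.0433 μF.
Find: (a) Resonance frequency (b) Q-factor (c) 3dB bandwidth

Step 1 — Resonance condition Im(Z)=0 gives ω₀ = 1/√(LC).
Step 2 — ω₀ = 1/√(0.0514·4.33e-08) = 2.12e+04 rad/s.
Step 3 — f₀ = ω₀/(2π) = 3374 Hz.
Step 4 — Series Q: Q = ω₀L/R = 2.12e+04·0.0514/22.5 = 48.42.
Step 5 — 3dB bandwidth: Δω = ω₀/Q = 437.7 rad/s; BW = Δω/(2π) = 69.67 Hz.

(a) f₀ = 3374 Hz  (b) Q = 48.42  (c) BW = 69.67 Hz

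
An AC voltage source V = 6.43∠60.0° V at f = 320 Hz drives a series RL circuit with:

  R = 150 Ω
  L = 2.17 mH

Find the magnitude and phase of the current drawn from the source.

Step 1 — Angular frequency: ω = 2π·f = 2π·320 = 2011 rad/s.
Step 2 — Component impedances:
  R: Z = R = 150 Ω
  L: Z = jωL = j·2011·0.00217 = 0 + j4.363 Ω
Step 3 — Series combination: Z_total = R + L = 150 + j4.363 Ω = 150.1∠1.7° Ω.
Step 4 — Source phasor: V = 6.43∠60.0° V = 3.215 + j5.569 V.
Step 5 — Ohm's law: I = V / Z_total = (3.215 + j5.569) / (150 + j4.363) = 0.02249 + j0.03647 A.
Step 6 — Convert to polar: |I| = 0.04285 A, ∠I = 58.3°.

I = 0.04285∠58.3° A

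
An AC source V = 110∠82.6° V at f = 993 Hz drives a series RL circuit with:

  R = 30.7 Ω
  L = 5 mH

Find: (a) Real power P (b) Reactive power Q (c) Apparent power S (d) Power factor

Step 1 — Angular frequency: ω = 2π·f = 2π·993 = 6239 rad/s.
Step 2 — Component impedances:
  R: Z = R = 30.7 Ω
  L: Z = jωL = j·6239·0.005 = 0 + j31.2 Ω
Step 3 — Series combination: Z_total = R + L = 30.7 + j31.2 Ω = 43.77∠45.5° Ω.
Step 4 — Source phasor: V = 110∠82.6° V = 14.17 + j109.1 V.
Step 5 — Current: I = V / Z = 2.003 + j1.517 A = 2.513∠37.1° A.
Step 6 — Complex power: S = V·I* = 193.9 + j197 VA.
Step 7 — Real power: P = Re(S) = 193.9 W.
Step 8 — Reactive power: Q = Im(S) = 197 VAR.
Step 9 — Apparent power: |S| = 276.5 VA.
Step 10 — Power factor: PF = P/|S| = 0.7014 (lagging).

(a) P = 193.9 W  (b) Q = 197 VAR  (c) S = 276.5 VA  (d) PF = 0.7014 (lagging)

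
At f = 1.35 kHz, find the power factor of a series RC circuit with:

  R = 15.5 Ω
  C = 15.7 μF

Step 1 — Angular frequency: ω = 2π·f = 2π·1350 = 8482 rad/s.
Step 2 — Component impedances:
  R: Z = R = 15.5 Ω
  C: Z = 1/(jωC) = -j/(ω·C) = 0 - j7.509 Ω
Step 3 — Series combination: Z_total = R + C = 15.5 - j7.509 Ω = 17.22∠-25.8° Ω.
Step 4 — Power factor: PF = cos(φ) = Re(Z)/|Z| = 15.5/17.223 = 0.9.
Step 5 — Type: Im(Z) = -7.509 ⇒ leading (phase φ = -25.8°).

PF = 0.9 (leading, φ = -25.8°)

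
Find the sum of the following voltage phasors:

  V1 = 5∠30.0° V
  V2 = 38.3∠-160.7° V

Step 1 — Convert each phasor to rectangular form:
  V1 = 5·(cos(30.0°) + j·sin(30.0°)) = 4.33 + j2.5 V
  V2 = 38.3·(cos(-160.7°) + j·sin(-160.7°)) = -36.15 - j12.66 V
Step 2 — Sum components: V_total = -31.82 - j10.16 V.
Step 3 — Convert to polar: |V_total| = 33.4 V, ∠V_total = -162.3°.

V_total = 33.4∠-162.3° V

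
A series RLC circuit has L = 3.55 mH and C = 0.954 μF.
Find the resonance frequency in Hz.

Step 1 — Resonance condition Im(Z)=0 gives ω₀ = 1/√(LC).
Step 2 — ω₀ = 1/√(0.00355·9.54e-07) = 1.718e+04 rad/s.
Step 3 — f₀ = ω₀/(2π) = 2735 Hz.

f₀ = 2735 Hz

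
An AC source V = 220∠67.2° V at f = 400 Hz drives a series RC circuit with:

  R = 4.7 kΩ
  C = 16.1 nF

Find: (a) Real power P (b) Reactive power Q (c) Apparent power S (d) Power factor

Step 1 — Angular frequency: ω = 2π·f = 2π·400 = 2513 rad/s.
Step 2 — Component impedances:
  R: Z = R = 4700 Ω
  C: Z = 1/(jωC) = -j/(ω·C) = 0 - j2.471e+04 Ω
Step 3 — Series combination: Z_total = R + C = 4700 - j2.471e+04 Ω = 2.516e+04∠-79.2° Ω.
Step 4 — Source phasor: V = 220∠67.2° V = 85.25 + j202.8 V.
Step 5 — Current: I = V / Z = -0.007287 + j0.004835 A = 0.008745∠146.4° A.
Step 6 — Complex power: S = V·I* = 0.3595 - j1.89 VA.
Step 7 — Real power: P = Re(S) = 0.3595 W.
Step 8 — Reactive power: Q = Im(S) = -1.89 VAR.
Step 9 — Apparent power: |S| = 1.924 VA.
Step 10 — Power factor: PF = P/|S| = 0.1868 (leading).

(a) P = 0.3595 W  (b) Q = -1.89 VAR  (c) S = 1.924 VA  (d) PF = 0.1868 (leading)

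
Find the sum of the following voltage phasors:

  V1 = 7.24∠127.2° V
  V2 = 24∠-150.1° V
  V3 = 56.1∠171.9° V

Step 1 — Convert each phasor to rectangular form:
  V1 = 7.24·(cos(127.2°) + j·sin(127.2°)) = -4.377 + j5.767 V
  V2 = 24·(cos(-150.1°) + j·sin(-150.1°)) = -20.81 - j11.96 V
  V3 = 56.1·(cos(171.9°) + j·sin(171.9°)) = -55.54 + j7.905 V
Step 2 — Sum components: V_total = -80.72 + j1.708 V.
Step 3 — Convert to polar: |V_total| = 80.74 V, ∠V_total = 178.8°.

V_total = 80.74∠178.8° V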